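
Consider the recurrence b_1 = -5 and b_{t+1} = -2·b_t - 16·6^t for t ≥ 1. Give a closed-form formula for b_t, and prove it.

Computing the first terms: b_1 = -5, b_2 = -86, b_3 = -404. This suggests b_t = 7(-2)^(t - 1) - 2·6^t.
Base case (t = 1): the formula gives -5 = -5 = b_1.
Inductive step: suppose the statement holds for some j ≥ 1, so b_j = 7(-2)^(j - 1) - 2·6^j.
Then b_{j+1} = -2·b_j - 16·6^j = -2·(7(-2)^(j - 1) - 2·6^j) - 16·6^j = 7(-2)^j - 2·6^(j + 1) = 7(-2)^((j+1) - 1) - 2·6^(j+1),
which is the claimed formula at t = j+1.
By induction, the statement is established for all t ≥ 1.

b_t = 7(-2)^(t - 1) - 2·6^t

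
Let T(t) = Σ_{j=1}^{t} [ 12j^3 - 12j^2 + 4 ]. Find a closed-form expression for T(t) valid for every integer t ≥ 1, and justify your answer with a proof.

We claim T(t) = t(3t^3 + 2t^2 - 3t + 2) for all t ≥ 1.
Base step (t = 1): T(1) = 4, and the closed form gives 4. They agree.
Suppose the result is true for t = j, so T(j) = j(3j^3 + 2j^2 - 3j + 2).
Then T(j+1) = T(j) + (12j^3 + 24j^2 + 12j + 4) = (j(3j^3 + 2j^2 - 3j + 2)) + (12j^3 + 24j^2 + 12j + 4).
Simplifying, T(j+1) = (j + 1)(3j^3 + 11j^2 + 10j + 4) = (j+1)(3(j+1)^3 + 2(j+1)^2 - 3(j+1) + 2),
which is the closed form with t = j+1.
This completes the induction.

T(t) = t(3t^3 + 2t^2 - 3t + 2)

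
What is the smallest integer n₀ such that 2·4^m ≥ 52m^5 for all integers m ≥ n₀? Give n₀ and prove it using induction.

n₀ = 11

At m = 10: 2097152 < 5200000, so the inequality fails and n₀ ≥ 11. We prove 2·4^m ≥ 52m^5 for all m ≥ 11.
Base step (m = 11): 2·4^m = 8388608 and 52m^5 = 8374652, so 8388608 ≥ 8374652.
Inductive step: suppose the statement holds for some p ≥ 11, so 2·4^p ≥ 52p^5.
Then 2·4^(p + 1) = 4·(2·4^p) ≥ 4·(52p^5).
Also, for p ≥ 11 we have 4·(52p^5) ≥ 52(p+1)^5, since 4 ≥ (1 + 1/p)^5 for all p ≥ 11.
Combining, 2·4^(p + 1) ≥ 52(p+1)^5.
Hence, by induction on m, the claim holds for every m ≥ 11.
Hence the smallest such n₀ is 11.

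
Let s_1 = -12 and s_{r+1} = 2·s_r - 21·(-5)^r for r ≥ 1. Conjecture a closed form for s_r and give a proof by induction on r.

Computing the first terms: s_1 = -12, s_2 = 81, s_3 = -363. This suggests s_r = 3(-5)^r + 3·2^(r - 1).
Base step (r = 1): the formula gives -12 = -12 = s_1.
Inductive step: assume the claim holds for r = p, so s_p = 3(-5)^p + 3·2^(p - 1).
Then s_{p+1} = 2·s_p - 21·(-5)^p = 2·(3(-5)^p + 3·2^(p - 1)) - 21·(-5)^p = 3(-5)^(p + 1) + 3·2^p = 3(-5)^(p+1) + 3·2^((p+1) - 1),
which is the claimed formula at r = p+1.
By induction, the statement is established for all r ≥ 1.

s_r = 3(-5)^r + 3·2^(r - 1)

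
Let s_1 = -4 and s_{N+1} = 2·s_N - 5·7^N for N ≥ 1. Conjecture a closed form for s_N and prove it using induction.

s_N = 3·2^(N - 1) - 7^N

Computing the first terms: s_1 = -4, s_2 = -43, s_3 = -331. This suggests s_N = 3·2^(N - 1) - 7^N.
For the base case N = 1: the formula gives -4 = -4 = s_1.
Suppose the result is true for N = k, so s_k = 3·2^(k - 1) - 7^k.
Then s_{k+1} = 2·s_k - 5·7^k = 2·(3·2^(k - 1) - 7^k) - 5·7^k = 3·2^k - 7^(k + 1) = 3·2^((k+1) - 1) - 7^(k+1),
which is the claimed formula at N = k+1.
Hence, by induction on N, the claim holds for every N ≥ 1.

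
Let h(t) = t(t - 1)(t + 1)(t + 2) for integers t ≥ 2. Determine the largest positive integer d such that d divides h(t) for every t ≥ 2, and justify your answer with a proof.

Computing the first values: h(2) = 24 and h(3) = 120; gcd(24, 120) = 24, so d ≤ 24.
We prove 24 | t(t - 1)(t + 1)(t + 2) for all t ≥ 2 by induction on t.
Base case (t = 2): h(2) = 24 = 24·(1), so 24 | h(2).
Suppose the result is true for t = j, i.e. 24 | h(j). Then
h(j+1) − h(j) = j·(j+1)·(j+2)·(j+3) − (j-1)·j·(j+1)·(j+2) = j·(j+1)·(j+2)·[(j+3) − (j-1)] = 4·j·(j+1)·(j+2). The product of 3 consecutive integers is divisible by (3)! = 6, so h(j+1) − h(j) is divisible by 4·6 = 24. By the inductive hypothesis 24 | h(j), hence 24 | h(j+1).
By the principle of mathematical induction, the result holds for all t ≥ 2.
Therefore the largest such d is 24.

d = 24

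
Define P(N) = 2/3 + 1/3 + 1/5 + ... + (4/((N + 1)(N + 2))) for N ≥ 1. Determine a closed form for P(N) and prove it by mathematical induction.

We claim P(N) = 2N/(N + 2) for all N ≥ 1.
Base step (N = 1): P(1) = 2/3, and the closed form gives 2/3. They agree.
Suppose the result is true for N = m, so P(m) = 2m/(m + 2).
Then P(m+1) = P(m) + (4/((m + 2)(m + 3))) = (2m/(m + 2)) + (4/((m + 2)(m + 3))).
Simplifying, P(m+1) = 2(m + 1)/(m + 3) = 2(m+1)/((m+1) + 2),
which is the closed form with N = m+1.
By induction, the statement is established for all N ≥ 1.

P(N) = 2N/(N + 2)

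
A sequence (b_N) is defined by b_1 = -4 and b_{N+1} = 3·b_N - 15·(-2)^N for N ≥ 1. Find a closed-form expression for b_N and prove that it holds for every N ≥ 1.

Computing the first terms: b_1 = -4, b_2 = 18, b_3 = -6. This suggests b_N = 3(-2)^N + 2·3^(N - 1).
Base step (N = 1): the formula gives -4 = -4 = b_1.
Inductive step: assume the claim holds for N = m, so b_m = 3(-2)^m + 2·3^(m - 1).
Then b_{m+1} = 3·b_m - 15·(-2)^m = 3·(3(-2)^m + 2·3^(m - 1)) - 15·(-2)^m = 3(-2)^(m + 1) + 2·3^m = 3(-2)^(m+1) + 2·3^((m+1) - 1),
which is the claimed formula at N = m+1.
Hence, by induction on N, the claim holds for every N ≥ 1.

b_N = 3(-2)^N + 2·3^(N - 1)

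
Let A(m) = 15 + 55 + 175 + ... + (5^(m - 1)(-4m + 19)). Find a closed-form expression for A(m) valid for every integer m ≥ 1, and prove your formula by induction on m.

A(m) = 5^m(-m + 5) - 5

We claim A(m) = 5^m(-m + 5) - 5 for all m ≥ 1.
For the base case m = 1: A(1) = 15, and the closed form gives 15. They agree.
Inductive step: assume the claim holds for m = p, so A(p) = 5^p(-p + 5) - 5.
Then A(p+1) = A(p) + (5^p(-4p + 15)) = (5^p(-p + 5) - 5) + (5^p(-4p + 15)).
Simplifying, A(p+1) = -5·5^p·p + 20·5^p - 5 = 5^(p+1)(-(p+1) + 5) - 5,
which is the closed form with m = p+1.
By induction, the statement is established for all m ≥ 1.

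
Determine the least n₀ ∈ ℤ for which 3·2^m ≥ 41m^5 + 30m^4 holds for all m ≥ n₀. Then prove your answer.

n₀ = 28

At m = 27: 402653184 < 604248417, so the inequality fails and n₀ ≥ 28. We prove 3·2^m ≥ 41m^5 + 30m^4 for all m ≥ 28.
For the base case m = 28: 3·2^m = 805306368 and 41m^5 + 30m^4 = 724064768, so 805306368 ≥ 724064768.
Suppose the result is true for m = j, so 3·2^j ≥ 41j^5 + 30j^4.
Then 3·2^(j + 1) = 2·(3·2^j) ≥ 2·(41j^5 + 30j^4).
Also, for j ≥ 28 we have 2·(41j^5 + 30j^4) ≥ 41(j+1)^5 + 30(j+1)^4, since 2·(41j^5 + 30j^4) − (41(j+1)^5 + 30(j+1)^4) = 41j^5 - 175j^4 - 530j^3 - 590j^2 - 325j - 71, which is nonnegative for all j ≥ 28.
Combining, 3·2^(j + 1) ≥ 41(j+1)^5 + 30(j+1)^4.
Hence, by induction on m, the claim holds for every m ≥ 28.
Hence the smallest such n₀ is 28.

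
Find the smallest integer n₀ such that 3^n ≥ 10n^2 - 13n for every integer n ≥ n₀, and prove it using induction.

n₀ = 5

At n = 4: 81 < 108, so the inequality fails and n₀ ≥ 5. We prove 3^n ≥ 10n^2 - 13n for all n ≥ 5.
When n = 5: 3^n = 243 and 10n^2 - 13n = 185, so 243 ≥ 185.
Suppose the result is true for n = j, so 3^j ≥ 10j^2 - 13j.
Then 3^(j + 1) = 3·(3^j) ≥ 3·(10j^2 - 13j).
Also, for j ≥ 5 we have 3·(10j^2 - 13j) ≥ 10(j+1)^2 - 13(j+1), since 3·(10j^2 - 13j) − (10(j+1)^2 - 13(j+1)) = 20j^2 - 46j + 3, which is nonnegative for all j ≥ 5.
Combining, 3^(j + 1) ≥ 10(j+1)^2 - 13(j+1).
By induction, the statement is established for all n ≥ 5.
Hence the smallest such n₀ is 5.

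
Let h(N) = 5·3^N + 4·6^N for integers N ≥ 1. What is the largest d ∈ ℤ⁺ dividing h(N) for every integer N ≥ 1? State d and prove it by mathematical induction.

Computing the first values: h(1) = 39 and h(2) = 189; gcd(39, 189) = 3, so d ≤ 3.
We prove 3 | 5·3^N + 4·6^N for all N ≥ 1 by induction on N.
For the base case N = 1: h(1) = 39 = 3·(13), so 3 | h(1).
For the inductive step, assume it holds for an arbitrary i ≥ 1, i.e. 3 | h(i). Then
h(i+1) − 6·h(i) = (5·3^(i+1) + 4·6^(i+1)) − 6·(5·3^i + 4·6^i) = (5)·3^i·(3 − 6) = (-15)·3^i. Since 3 | h(i) by the inductive hypothesis, 3 | 6·h(i); and 3 | -15 since -15 = 3·-5. Therefore 3 | h(i+1).
Hence, by induction on N, the claim holds for every N ≥ 1.
Therefore the largest such d is 3.

d = 3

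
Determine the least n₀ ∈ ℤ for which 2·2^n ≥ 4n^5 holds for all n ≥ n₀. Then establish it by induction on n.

n₀ = 24

At n = 23: 16777216 < 25745372, so the inequality fails and n₀ ≥ 24. We prove 2·2^n ≥ 4n^5 for all n ≥ 24.
Base case (n = 24): 2·2^n = 33554432 and 4n^5 = 31850496, so 33554432 ≥ 31850496.
For the inductive step, assume it holds for an arbitrary p ≥ 24, so 2·2^p ≥ 4p^5.
Then 2·2^(p + 1) = 2·(2·2^p) ≥ 2·(4p^5).
Also, for p ≥ 24 we have 2·(4p^5) ≥ 4(p+1)^5, since 2 ≥ (1 + 1/p)^5 for all p ≥ 24.
Combining, 2·2^(p + 1) ≥ 4(p+1)^5.
By the principle of mathematical induction, the result holds for all n ≥ 24.
Hence the smallest such n₀ is 24.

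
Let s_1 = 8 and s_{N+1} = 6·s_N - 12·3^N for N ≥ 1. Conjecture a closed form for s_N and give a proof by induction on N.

s_N = 4·3^N - 4·6^(N - 1)

Computing the first terms: s_1 = 8, s_2 = 12, s_3 = -36. This suggests s_N = 4·3^N - 4·6^(N - 1).
Base step (N = 1): the formula gives 8 = 8 = s_1.
Inductive step: assume the claim holds for N = p, so s_p = 4·3^p - 4·6^(p - 1).
Then s_{p+1} = 6·s_p - 12·3^p = 6·(4·3^p - 4·6^(p - 1)) - 12·3^p = 4·3^(p + 1) - 4·6^p = 4·3^(p+1) - 4·6^((p+1) - 1),
which is the claimed formula at N = p+1.
By the principle of mathematical induction, the result holds for all N ≥ 1.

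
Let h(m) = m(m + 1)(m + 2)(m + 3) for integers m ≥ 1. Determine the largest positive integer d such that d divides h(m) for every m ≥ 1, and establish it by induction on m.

Computing the first values: h(1) = 24 and h(2) = 120; gcd(24, 120) = 24, so d ≤ 24.
We prove 24 | m(m + 1)(m + 2)(m + 3) for all m ≥ 1 by induction on m.
For the base case m = 1: h(1) = 24 = 24·(1), so 24 | h(1).
For the inductive step, assume it holds for an arbitrary k ≥ 1, i.e. 24 | h(k). Then
h(k+1) − h(k) = (k+1)·(k+2)·(k+3)·(k+4) − k·(k+1)·(k+2)·(k+3) = (k+1)·(k+2)·(k+3)·[(k+4) − k] = 4·(k+1)·(k+2)·(k+3). The product of 3 consecutive integers is divisible by (3)! = 6, so h(k+1) − h(k) is divisible by 4·6 = 24. By the inductive hypothesis 24 | h(k), hence 24 | h(k+1).
This completes the induction.
Therefore the largest such d is 24.

d = 24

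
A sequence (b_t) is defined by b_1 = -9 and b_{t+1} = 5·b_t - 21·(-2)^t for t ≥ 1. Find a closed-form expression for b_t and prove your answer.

Computing the first terms: b_1 = -9, b_2 = -3, b_3 = -99. This suggests b_t = 3(-2)^t - 3·5^(t - 1).
When t = 1: the formula gives -9 = -9 = b_1.
Inductive step: assume the claim holds for t = m, so b_m = 3(-2)^m - 3·5^(m - 1).
Then b_{m+1} = 5·b_m - 21·(-2)^m = 5·(3(-2)^m - 3·5^(m - 1)) - 21·(-2)^m = 3(-2)^(m + 1) - 3·5^m = 3(-2)^(m+1) - 3·5^((m+1) - 1),
which is the claimed formula at t = m+1.
By the principle of mathematical induction, the result holds for all t ≥ 1.

b_t = 3(-2)^t - 3·5^(t - 1)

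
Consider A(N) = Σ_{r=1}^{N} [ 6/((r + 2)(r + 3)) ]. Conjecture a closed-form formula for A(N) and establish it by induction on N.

A(N) = 2N/(N + 3)

We claim A(N) = 2N/(N + 3) for all N ≥ 1.
Base case (N = 1): A(1) = 1/2, and the closed form gives 1/2. They agree.
Inductive step: assume the claim holds for N = r, so A(r) = 2r/(r + 3).
Then A(r+1) = A(r) + (6/((r + 3)(r + 4))) = (2r/(r + 3)) + (6/((r + 3)(r + 4))).
Simplifying, A(r+1) = 2(r + 1)/(r + 4) = 2(r+1)/((r+1) + 3),
which is the closed form with N = r+1.
This completes the induction.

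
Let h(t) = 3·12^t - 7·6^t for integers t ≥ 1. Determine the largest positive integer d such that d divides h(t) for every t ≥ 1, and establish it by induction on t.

d = 6

Computing the first values: h(1) = -6 and h(2) = 180; gcd(-6, 180) = 6, so d ≤ 6.
We prove 6 | 3·12^t - 7·6^t for all t ≥ 1 by induction on t.
For the base case t = 1: h(1) = -6 = 6·(-1), so 6 | h(1).
Suppose the result is true for t = k, i.e. 6 | h(k). Then
h(k+1) − 12·h(k) = (3·12^(k+1) - 7·6^(k+1)) − 12·(3·12^k - 7·6^k) = (-7)·6^k·(6 − 12) = (42)·6^k. Since 6 | h(k) by the inductive hypothesis, 6 | 12·h(k); and 6 | 42 since 42 = 6·7. Therefore 6 | h(k+1).
By induction, the statement is established for all t ≥ 1.
Therefore the largest such d is 6.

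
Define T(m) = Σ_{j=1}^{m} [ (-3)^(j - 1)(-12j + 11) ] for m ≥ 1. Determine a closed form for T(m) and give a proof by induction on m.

We claim T(m) = (-3)^m(3m - 2) + 2 for all m ≥ 1.
Base step (m = 1): T(1) = -1, and the closed form gives -1. They agree.
Inductive step: assume the claim holds for m = j, so T(j) = (-3)^j(3j - 2) + 2.
Then T(j+1) = T(j) + ((-3)^j(-12j - 1)) = ((-3)^j(3j - 2) + 2) + ((-3)^j(-12j - 1)).
Simplifying, T(j+1) = (-3)^(j + 1) - (-3)^(j + 2)j + 2 = (-3)^(j+1)(3(j+1) - 2) + 2,
which is the closed form with m = j+1.
This completes the induction.

T(m) = (-3)^m(3m - 2) + 2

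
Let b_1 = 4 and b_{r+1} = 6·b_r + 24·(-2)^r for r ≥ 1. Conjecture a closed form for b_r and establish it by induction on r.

b_r = -3(-2)^r - 2·6^(r - 1)

Computing the first terms: b_1 = 4, b_2 = -24, b_3 = -48. This suggests b_r = -3(-2)^r - 2·6^(r - 1).
For the base case r = 1: the formula gives 4 = 4 = b_1.
Inductive step: suppose the statement holds for some j ≥ 1, so b_j = -3(-2)^j - 2·6^(j - 1).
Then b_{j+1} = 6·b_j + 24·(-2)^j = 6·(-3(-2)^j - 2·6^(j - 1)) + 24·(-2)^j = -3(-2)^(j + 1) - 2·6^j = -3(-2)^(j+1) - 2·6^((j+1) - 1),
which is the claimed formula at r = j+1.
By the principle of mathematical induction, the result holds for all r ≥ 1.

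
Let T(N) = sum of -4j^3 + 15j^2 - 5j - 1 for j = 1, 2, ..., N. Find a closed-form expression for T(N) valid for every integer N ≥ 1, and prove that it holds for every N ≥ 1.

T(N) = -N(N^3 - 3N^2 - 4N + 1)

We claim T(N) = -N(N^3 - 3N^2 - 4N + 1) for all N ≥ 1.
When N = 1: T(1) = 5, and the closed form gives 5. They agree.
For the inductive step, assume it holds for an arbitrary j ≥ 1, so T(j) = j(-j^3 + 3j^2 + 4j - 1).
Then T(j+1) = T(j) + (-4j^3 + 3j^2 + 13j + 5) = (j(-j^3 + 3j^2 + 4j - 1)) + (-4j^3 + 3j^2 + 13j + 5).
Simplifying, T(j+1) = -(j + 1)(j^3 - 7j - 5) = -(j+1)((j+1)^3 - 3(j+1)^2 - 4(j+1) + 1),
which is the closed form with N = j+1.
This completes the induction.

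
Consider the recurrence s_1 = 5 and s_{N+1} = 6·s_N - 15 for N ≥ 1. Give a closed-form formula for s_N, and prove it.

Computing the first terms: s_1 = 5, s_2 = 15, s_3 = 75. This suggests s_N = 2·6^(N - 1) + 3.
For the base case N = 1: the formula gives 5 = 5 = s_1.
Inductive step: assume the claim holds for N = r, so s_r = 2·6^(r - 1) + 3.
Then s_{r+1} = 6·s_r - 15 = 6·(2·6^(r - 1) + 3) - 15 = 2·6^r + 3 = 2·6^((r+1) - 1) + 3,
which is the claimed formula at N = r+1.
By the principle of mathematical induction, the result holds for all N ≥ 1.

s_N = 2·6^(N - 1) + 3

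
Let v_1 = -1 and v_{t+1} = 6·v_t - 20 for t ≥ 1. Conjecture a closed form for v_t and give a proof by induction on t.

v_t = -5·6^(t - 1) + 4

Computing the first terms: v_1 = -1, v_2 = -26, v_3 = -176. This suggests v_t = -5·6^(t - 1) + 4.
Base case (t = 1): the formula gives -1 = -1 = v_1.
For the inductive step, assume it holds for an arbitrary r ≥ 1, so v_r = -5·6^(r - 1) + 4.
Then v_{r+1} = 6·v_r - 20 = 6·(-5·6^(r - 1) + 4) - 20 = -5·6^r + 4 = -5·6^((r+1) - 1) + 4,
which is the claimed formula at t = r+1.
This completes the induction.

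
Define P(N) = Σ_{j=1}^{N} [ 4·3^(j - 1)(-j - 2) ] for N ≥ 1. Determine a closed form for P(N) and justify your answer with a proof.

We claim P(N) = -3^N(2N + 3) + 3 for all N ≥ 1.
When N = 1: P(1) = -12, and the closed form gives -12. They agree.
Inductive step: suppose the statement holds for some j ≥ 1, so P(j) = -3^j(2j + 3) + 3.
Then P(j+1) = P(j) + (4·3^j(-j - 3)) = (-3^j(2j + 3) + 3) + (4·3^j(-j - 3)).
Simplifying, P(j+1) = -6·3^j·j - 15·3^j + 3 = -3^(j+1)(2(j+1) + 3) + 3,
which is the closed form with N = j+1.
By the principle of mathematical induction, the result holds for all N ≥ 1.

P(N) = -3^N(2N + 3) + 3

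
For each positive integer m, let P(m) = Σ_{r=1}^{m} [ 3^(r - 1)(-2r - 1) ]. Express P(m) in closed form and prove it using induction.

We claim P(m) = -3^m·m for all m ≥ 1.
Base step (m = 1): P(1) = -3, and the closed form gives -3. They agree.
Inductive step: assume the claim holds for m = r, so P(r) = -3^r·r.
Then P(r+1) = P(r) + (3^r(-2r - 3)) = (-3^r·r) + (3^r(-2r - 3)).
Simplifying, P(r+1) = 3^(r + 1)(-r - 1) = -3^(r+1)·(r+1),
which is the closed form with m = r+1.
By induction, the statement is established for all m ≥ 1.

P(m) = -3^m·m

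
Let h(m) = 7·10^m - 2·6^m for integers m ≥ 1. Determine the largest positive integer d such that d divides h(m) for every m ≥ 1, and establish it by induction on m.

d = 2

Computing the first values: h(1) = 58 and h(2) = 628; gcd(58, 628) = 2, so d ≤ 2.
We prove 2 | 7·10^m - 2·6^m for all m ≥ 1 by induction on m.
When m = 1: h(1) = 58 = 2·(29), so 2 | h(1).
Inductive step: assume the claim holds for m = i, i.e. 2 | h(i). Then
h(i+1) − 10·h(i) = (7·10^(i+1) - 2·6^(i+1)) − 10·(7·10^i - 2·6^i) = (-2)·6^i·(6 − 10) = (8)·6^i. Since 2 | h(i) by the inductive hypothesis, 2 | 10·h(i); and 2 | 8 since 8 = 2·4. Therefore 2 | h(i+1).
By induction, the statement is established for all m ≥ 1.
Therefore the largest such d is 2.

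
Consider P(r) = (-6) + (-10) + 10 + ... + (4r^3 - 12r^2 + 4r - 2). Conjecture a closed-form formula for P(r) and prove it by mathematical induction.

We claim P(r) = r(r^3 - 2r^2 - 3r - 2) for all r ≥ 1.
Base step (r = 1): P(1) = -6, and the closed form gives -6. They agree.
Inductive step: suppose the statement holds for some i ≥ 1, so P(i) = i(i^3 - 2i^2 - 3i - 2).
Then P(i+1) = P(i) + (4i^3 - 8i - 6) = (i(i^3 - 2i^2 - 3i - 2)) + (4i^3 - 8i - 6).
Simplifying, P(i+1) = (i + 1)(i^3 + i^2 - 4i - 6) = (i+1)((i+1)^3 - 2(i+1)^2 - 3(i+1) - 2),
which is the closed form with r = i+1.
Hence, by induction on r, the claim holds for every r ≥ 1.

P(r) = r(r^3 - 2r^2 - 3r - 2)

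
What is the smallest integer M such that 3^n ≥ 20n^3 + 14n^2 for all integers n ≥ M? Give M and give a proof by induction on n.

M = 9

At n = 8: 6561 < 11136, so the inequality fails and M ≥ 9. We prove 3^n ≥ 20n^3 + 14n^2 for all n ≥ 9.
Base case (n = 9): 3^n = 19683 and 20n^3 + 14n^2 = 15714, so 19683 ≥ 15714.
Inductive step: suppose the statement holds for some r ≥ 9, so 3^r ≥ 20r^3 + 14r^2.
Then 3^(r + 1) = 3·(3^r) ≥ 3·(20r^3 + 14r^2).
Also, for r ≥ 9 we have 3·(20r^3 + 14r^2) ≥ 20(r+1)^3 + 14(r+1)^2, since 3·(20r^3 + 14r^2) − (20(r+1)^3 + 14(r+1)^2) = 40r^3 - 32r^2 - 88r - 34, which is nonnegative for all r ≥ 9.
Combining, 3^(r + 1) ≥ 20(r+1)^3 + 14(r+1)^2.
Hence, by induction on n, the claim holds for every n ≥ 9.
Hence the smallest such M is 9.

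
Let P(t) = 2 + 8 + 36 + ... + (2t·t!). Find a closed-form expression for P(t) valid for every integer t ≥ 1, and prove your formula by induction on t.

P(t) = 2(t + 1)! - 2

We claim P(t) = 2(t + 1)! - 2 for all t ≥ 1.
Base case (t = 1): P(1) = 2, and the closed form gives 2. They agree.
Inductive step: suppose the statement holds for some m ≥ 1, so P(m) = 2(m + 1)! - 2.
Then P(m+1) = P(m) + (2(m + 1)(m + 1)!) = (2(m + 1)! - 2) + (2(m + 1)(m + 1)!).
Simplifying, P(m+1) = 2((m+1) + 1)! - 2,
which is the closed form with t = m+1.
By induction, the statement is established for all t ≥ 1.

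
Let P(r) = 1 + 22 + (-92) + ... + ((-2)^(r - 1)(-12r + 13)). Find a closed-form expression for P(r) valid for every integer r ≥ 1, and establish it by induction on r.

We claim P(r) = (-2)^r(4r - 3) + 3 for all r ≥ 1.
For the base case r = 1: P(1) = 1, and the closed form gives 1. They agree.
For the inductive step, assume it holds for an arbitrary i ≥ 1, so P(i) = (-2)^i(4i - 3) + 3.
Then P(i+1) = P(i) + ((-2)^i(-12i + 1)) = ((-2)^i(4i - 3) + 3) + ((-2)^i(-12i + 1)).
Simplifying, P(i+1) = (-2)^(i + 1) + (-2)^(i + 3)i + 3 = (-2)^(i+1)(4(i+1) - 3) + 3,
which is the closed form with r = i+1.
Hence, by induction on r, the claim holds for every r ≥ 1.

P(r) = (-2)^r(4r - 3) + 3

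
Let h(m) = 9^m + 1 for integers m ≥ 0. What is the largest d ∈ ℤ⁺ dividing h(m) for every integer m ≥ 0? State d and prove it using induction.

d = 2

Computing the first values: h(0) = 2 and h(1) = 10; gcd(2, 10) = 2, so d ≤ 2.
We prove 2 | 9^m + 1 for all m ≥ 0 by induction on m.
Base step (m = 0): h(0) = 2 = 2·(1), so 2 | h(0).
Inductive step: suppose the statement holds for some k ≥ 0, i.e. 2 | h(k). Then
h(k+1) = 9^(k+1) + 1 = 9·(9^k + 1) - 8 = 9·h(k) - 8. The first term is divisible by 2 by the inductive hypothesis, and -8 is divisible by 2. Hence 2 | h(k+1).
This completes the induction.
Therefore the largest such d is 2.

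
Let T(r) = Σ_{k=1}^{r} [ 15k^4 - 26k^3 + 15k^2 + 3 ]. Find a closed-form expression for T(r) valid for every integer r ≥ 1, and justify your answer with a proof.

T(r) = r(3r^4 + r^3 - 3r^2 + r + 5)

We claim T(r) = r(3r^4 + r^3 - 3r^2 + r + 5) for all r ≥ 1.
Base step (r = 1): T(1) = 7, and the closed form gives 7. They agree.
Suppose the result is true for r = k, so T(k) = k(3k^4 + k^3 - 3k^2 + k + 5).
Then T(k+1) = T(k) + (15k^4 + 34k^3 + 27k^2 + 12k + 7) = (k(3k^4 + k^3 - 3k^2 + k + 5)) + (15k^4 + 34k^3 + 27k^2 + 12k + 7).
Simplifying, T(k+1) = (k + 1)(3k^4 + 13k^3 + 18k^2 + 10k + 7) = (k+1)(3(k+1)^4 + (k+1)^3 - 3(k+1)^2 + (k+1) + 5),
which is the closed form with r = k+1.
Hence, by induction on r, the claim holds for every r ≥ 1.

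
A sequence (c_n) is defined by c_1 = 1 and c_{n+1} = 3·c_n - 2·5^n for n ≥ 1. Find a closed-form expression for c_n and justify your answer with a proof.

Computing the first terms: c_1 = 1, c_2 = -7, c_3 = -71. This suggests c_n = 2·3^n - 5^n.
When n = 1: the formula gives 1 = 1 = c_1.
Inductive step: assume the claim holds for n = p, so c_p = 2·3^p - 5^p.
Then c_{p+1} = 3·c_p - 2·5^p = 3·(2·3^p - 5^p) - 2·5^p = 2·3^(p + 1) - 5^(p + 1),
which is the claimed formula at n = p+1.
This completes the induction.

c_n = 2·3^n - 5^n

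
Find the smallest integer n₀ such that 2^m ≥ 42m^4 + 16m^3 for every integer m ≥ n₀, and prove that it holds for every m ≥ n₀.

At m = 23: 8388608 < 11947994, so the inequality fails and n₀ ≥ 24. We prove 2^m ≥ 42m^4 + 16m^3 for all m ≥ 24.
For the base case m = 24: 2^m = 16777216 and 42m^4 + 16m^3 = 14155776, so 16777216 ≥ 14155776.
Inductive step: suppose the statement holds for some r ≥ 24, so 2^r ≥ 42r^4 + 16r^3.
Then 2^(r + 1) = 2·(2^r) ≥ 2·(42r^4 + 16r^3).
Also, for r ≥ 24 we have 2·(42r^4 + 16r^3) ≥ 42(r+1)^4 + 16(r+1)^3, since 2·(42r^4 + 16r^3) − (42(r+1)^4 + 16(r+1)^3) = 42r^4 - 152r^3 - 300r^2 - 216r - 58, which is nonnegative for all r ≥ 24.
Combining, 2^(r + 1) ≥ 42(r+1)^4 + 16(r+1)^3.
Hence, by induction on m, the claim holds for every m ≥ 24.
Hence the smallest such n₀ is 24.

n₀ = 24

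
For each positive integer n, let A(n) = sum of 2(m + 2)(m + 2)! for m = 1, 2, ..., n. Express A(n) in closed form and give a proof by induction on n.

A(n) = 2(n + 3)! - 12

We claim A(n) = 2(n + 3)! - 12 for all n ≥ 1.
Base step (n = 1): A(1) = 36, and the closed form gives 36. They agree.
Inductive step: suppose the statement holds for some m ≥ 1, so A(m) = 2(m + 3)! - 12.
Then A(m+1) = A(m) + (2(m + 3)(m + 3)!) = (2(m + 3)! - 12) + (2(m + 3)(m + 3)!).
Simplifying, A(m+1) = 2((m+1) + 3)! - 12,
which is the closed form with n = m+1.
By induction, the statement is established for all n ≥ 1.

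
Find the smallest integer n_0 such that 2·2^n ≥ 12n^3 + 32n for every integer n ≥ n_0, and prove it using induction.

n_0 = 15

At n = 14: 32768 < 33376, so the inequality fails and n_0 ≥ 15. We prove 2·2^n ≥ 12n^3 + 32n for all n ≥ 15.
Base step (n = 15): 2·2^n = 65536 and 12n^3 + 32n = 40980, so 65536 ≥ 40980.
Inductive step: assume the claim holds for n = k, so 2·2^k ≥ 12k^3 + 32k.
Then 2·2^(k + 1) = 2·(2·2^k) ≥ 2·(12k^3 + 32k).
Also, for k ≥ 15 we have 2·(12k^3 + 32k) ≥ 12(k+1)^3 + 32(k+1), since 2·(12k^3 + 32k) − (12(k+1)^3 + 32(k+1)) = 12k^3 - 36k^2 - 4k - 44, which is nonnegative for all k ≥ 15.
Combining, 2·2^(k + 1) ≥ 12(k+1)^3 + 32(k+1).
Hence, by induction on n, the claim holds for every n ≥ 15.
Hence the smallest such n_0 is 15.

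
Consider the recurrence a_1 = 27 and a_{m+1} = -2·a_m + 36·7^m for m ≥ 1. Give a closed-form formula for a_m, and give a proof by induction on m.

a_m = -(-2)^(m - 1) + 4·7^m

Computing the first terms: a_1 = 27, a_2 = 198, a_3 = 1368. This suggests a_m = -(-2)^(m - 1) + 4·7^m.
Base case (m = 1): the formula gives 27 = 27 = a_1.
Suppose the result is true for m = k, so a_k = -(-2)^(k - 1) + 4·7^k.
Then a_{k+1} = -2·a_k + 36·7^k = -2·(-(-2)^(k - 1) + 4·7^k) + 36·7^k = -(-2)^k + 4·7^(k + 1) = -(-2)^((k+1) - 1) + 4·7^(k+1),
which is the claimed formula at m = k+1.
By the principle of mathematical induction, the result holds for all m ≥ 1.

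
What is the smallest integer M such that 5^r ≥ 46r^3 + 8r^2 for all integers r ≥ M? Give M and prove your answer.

At r = 5: 3125 < 5950, so the inequality fails and M ≥ 6. We prove 5^r ≥ 46r^3 + 8r^2 for all r ≥ 6.
For the base case r = 6: 5^r = 15625 and 46r^3 + 8r^2 = 10224, so 15625 ≥ 10224.
Inductive step: suppose the statement holds for some p ≥ 6, so 5^p ≥ 46p^3 + 8p^2.
Then 5^(p + 1) = 5·(5^p) ≥ 5·(46p^3 + 8p^2).
Also, for p ≥ 6 we have 5·(46p^3 + 8p^2) ≥ 46(p+1)^3 + 8(p+1)^2, since 5·(46p^3 + 8p^2) − (46(p+1)^3 + 8(p+1)^2) = 184p^3 - 106p^2 - 154p - 54, which is nonnegative for all p ≥ 6.
Combining, 5^(p + 1) ≥ 46(p+1)^3 + 8(p+1)^2.
This completes the induction.
Hence the smallest such M is 6.

M = 6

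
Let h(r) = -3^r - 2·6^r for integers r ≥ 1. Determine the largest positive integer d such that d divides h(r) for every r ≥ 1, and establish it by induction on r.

Computing the first values: h(1) = -15 and h(2) = -81; gcd(-15, -81) = 3, so d ≤ 3.
We prove 3 | -3^r - 2·6^r for all r ≥ 1 by induction on r.
When r = 1: h(1) = -15 = 3·(-5), so 3 | h(1).
For the inductive step, assume it holds for an arbitrary m ≥ 1, i.e. 3 | h(m). Then
h(m+1) − 6·h(m) = (-3^(m+1) - 2·6^(m+1)) − 6·(-3^m - 2·6^m) = (-1)·3^m·(3 − 6) = (3)·3^m. Since 3 | h(m) by the inductive hypothesis, 3 | 6·h(m); and 3 | 3 since 3 = 3·1. Therefore 3 | h(m+1).
This completes the induction.
Therefore the largest such d is 3.

d = 3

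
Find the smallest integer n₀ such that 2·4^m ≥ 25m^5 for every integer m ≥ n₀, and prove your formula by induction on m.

At m = 10: 2097152 < 2500000, so the inequality fails and n₀ ≥ 11. We prove 2·4^m ≥ 25m^5 for all m ≥ 11.
Base step (m = 11): 2·4^m = 8388608 and 25m^5 = 4026275, so 8388608 ≥ 4026275.
Inductive step: suppose the statement holds for some j ≥ 11, so 2·4^j ≥ 25j^5.
Then 2·4^(j + 1) = 4·(2·4^j) ≥ 4·(25j^5).
Also, for j ≥ 11 we have 4·(25j^5) ≥ 25(j+1)^5, since 4 ≥ (1 + 1/j)^5 for all j ≥ 11.
Combining, 2·4^(j + 1) ≥ 25(j+1)^5.
This completes the induction.
Hence the smallest such n₀ is 11.

n₀ = 11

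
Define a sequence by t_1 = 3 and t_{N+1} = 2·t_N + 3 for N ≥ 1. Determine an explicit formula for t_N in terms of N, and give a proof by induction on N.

t_N = 3·2^N - 3

Computing the first terms: t_1 = 3, t_2 = 9, t_3 = 21. This suggests t_N = 3·2^N - 3.
When N = 1: the formula gives 3 = 3 = t_1.
Inductive step: suppose the statement holds for some m ≥ 1, so t_m = 3·2^m - 3.
Then t_{m+1} = 2·t_m + 3 = 2·(3·2^m - 3) + 3 = 3·2^(m + 1) - 3,
which is the claimed formula at N = m+1.
By the principle of mathematical induction, the result holds for all N ≥ 1.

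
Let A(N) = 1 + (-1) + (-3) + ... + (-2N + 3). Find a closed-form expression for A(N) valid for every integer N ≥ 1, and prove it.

A(N) = -N(N - 2)

We claim A(N) = -N(N - 2) for all N ≥ 1.
For the base case N = 1: A(1) = 1, and the closed form gives 1. They agree.
Inductive step: suppose the statement holds for some r ≥ 1, so A(r) = r(-r + 2).
Then A(r+1) = A(r) + (-2r + 1) = (r(-r + 2)) + (-2r + 1).
Simplifying, A(r+1) = -(r - 1)(r + 1) = -(r+1)((r+1) - 2),
which is the closed form with N = r+1.
This completes the induction.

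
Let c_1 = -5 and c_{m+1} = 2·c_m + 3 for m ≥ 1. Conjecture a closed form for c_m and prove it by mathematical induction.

Computing the first terms: c_1 = -5, c_2 = -7, c_3 = -11. This suggests c_m = -2^m - 3.
For the base case m = 1: the formula gives -5 = -5 = c_1.
Inductive step: assume the claim holds for m = j, so c_j = -2^j - 3.
Then c_{j+1} = 2·c_j + 3 = 2·(-2^j - 3) + 3 = -2^(j + 1) - 3,
which is the claimed formula at m = j+1.
By the principle of mathematical induction, the result holds for all m ≥ 1.

c_m = -2^m - 3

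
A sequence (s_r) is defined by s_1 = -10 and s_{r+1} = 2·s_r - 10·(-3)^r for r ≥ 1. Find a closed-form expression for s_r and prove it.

s_r = 2(-3)^r - 2^(r + 1)

Computing the first terms: s_1 = -10, s_2 = 10, s_3 = -70. This suggests s_r = 2(-3)^r - 2^(r + 1).
Base step (r = 1): the formula gives -10 = -10 = s_1.
Inductive step: suppose the statement holds for some k ≥ 1, so s_k = 2(-3)^k - 2^(k + 1).
Then s_{k+1} = 2·s_k - 10·(-3)^k = 2·(2(-3)^k - 2^(k + 1)) - 10·(-3)^k = 2(-3)^(k + 1) - 2^(k + 2) = 2(-3)^(k+1) - 2^((k+1) + 1),
which is the claimed formula at r = k+1.
Hence, by induction on r, the claim holds for every r ≥ 1.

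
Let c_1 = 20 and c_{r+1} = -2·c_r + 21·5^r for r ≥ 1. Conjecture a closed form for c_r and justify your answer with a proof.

Computing the first terms: c_1 = 20, c_2 = 65, c_3 = 395. This suggests c_r = 5(-2)^(r - 1) + 3·5^r.
For the base case r = 1: the formula gives 20 = 20 = c_1.
Inductive step: suppose the statement holds for some k ≥ 1, so c_k = 5(-2)^(k - 1) + 3·5^k.
Then c_{k+1} = -2·c_k + 21·5^k = -2·(5(-2)^(k - 1) + 3·5^k) + 21·5^k = 5(-2)^k + 3·5^(k + 1) = 5(-2)^((k+1) - 1) + 3·5^(k+1),
which is the claimed formula at r = k+1.
This completes the induction.

c_r = 5(-2)^(r - 1) + 3·5^r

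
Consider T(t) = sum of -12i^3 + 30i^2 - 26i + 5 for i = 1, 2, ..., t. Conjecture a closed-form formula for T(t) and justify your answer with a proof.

T(t) = -t(3t^3 - 4t^2 + t + 3)

We claim T(t) = -t(3t^3 - 4t^2 + t + 3) for all t ≥ 1.
When t = 1: T(1) = -3, and the closed form gives -3. They agree.
For the inductive step, assume it holds for an arbitrary i ≥ 1, so T(i) = i(-3i^3 + 4i^2 - i - 3).
Then T(i+1) = T(i) + (-12i^3 - 6i^2 - 2i - 3) = (i(-3i^3 + 4i^2 - i - 3)) + (-12i^3 - 6i^2 - 2i - 3).
Simplifying, T(i+1) = -(i + 1)(3i^3 + 5i^2 + 2i + 3) = -(i+1)(3(i+1)^3 - 4(i+1)^2 + (i+1) + 3),
which is the closed form with t = i+1.
By the principle of mathematical induction, the result holds for all t ≥ 1.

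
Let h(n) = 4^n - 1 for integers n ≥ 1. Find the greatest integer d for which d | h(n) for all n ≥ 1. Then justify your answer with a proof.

Computing the first values: h(1) = 3 and h(2) = 15; gcd(3, 15) = 3, so d ≤ 3.
We prove 3 | 4^n - 1 for all n ≥ 1 by induction on n.
Base case (n = 1): h(1) = 3 = 3·(1), so 3 | h(1).
Inductive step: assume the claim holds for n = m, i.e. 3 | h(m). Then
4^{m+1} − 1^{m+1} = 4·4^m − 1·1^m = 4·(4^m − 1^m) + (3)·1^m. The first term is divisible by 3 by the inductive hypothesis, and the second term (3)·1^m is divisible by 3 since 3 | 3. Hence 3 | h(m+1).
By induction, the statement is established for all n ≥ 1.
Therefore the largest such d is 3.

d = 3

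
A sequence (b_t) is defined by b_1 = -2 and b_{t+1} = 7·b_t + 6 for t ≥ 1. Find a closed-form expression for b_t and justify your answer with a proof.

Computing the first terms: b_1 = -2, b_2 = -8, b_3 = -50. This suggests b_t = -7^(t - 1) - 1.
Base step (t = 1): the formula gives -2 = -2 = b_1.
Inductive step: suppose the statement holds for some i ≥ 1, so b_i = -7^(i - 1) - 1.
Then b_{i+1} = 7·b_i + 6 = 7·(-7^(i - 1) - 1) + 6 = -7^i - 1 = -7^((i+1) - 1) - 1,
which is the claimed formula at t = i+1.
By induction, the statement is established for all t ≥ 1.

b_t = -7^(t - 1) - 1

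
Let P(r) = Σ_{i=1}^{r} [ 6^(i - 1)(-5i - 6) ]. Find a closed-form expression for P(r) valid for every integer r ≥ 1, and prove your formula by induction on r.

We claim P(r) = -6^r(r + 1) + 1 for all r ≥ 1.
For the base case r = 1: P(1) = -11, and the closed form gives -11. They agree.
Inductive step: suppose the statement holds for some i ≥ 1, so P(i) = -6^i(i + 1) + 1.
Then P(i+1) = P(i) + (6^i(-5i - 11)) = (-6^i(i + 1) + 1) + (6^i(-5i - 11)).
Simplifying, P(i+1) = -6·6^i·i - 12·6^i + 1 = -6^(i+1)((i+1) + 1) + 1,
which is the closed form with r = i+1.
By induction, the statement is established for all r ≥ 1.

P(r) = -6^r(r + 1) + 1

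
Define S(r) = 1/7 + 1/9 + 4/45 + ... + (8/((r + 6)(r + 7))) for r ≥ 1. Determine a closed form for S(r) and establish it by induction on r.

We claim S(r) = 8r/(7(r + 7)) for all r ≥ 1.
When r = 1: S(1) = 1/7, and the closed form gives 1/7. They agree.
For the inductive step, assume it holds for an arbitrary j ≥ 1, so S(j) = 8j/(7(j + 7)).
Then S(j+1) = S(j) + (8/((j + 7)(j + 8))) = (8j/(7(j + 7))) + (8/((j + 7)(j + 8))).
Simplifying, S(j+1) = 8(j + 1)/(7(j + 8)) = 8(j+1)/(7((j+1) + 7)),
which is the closed form with r = j+1.
This completes the induction.

S(r) = 8r/(7(r + 7))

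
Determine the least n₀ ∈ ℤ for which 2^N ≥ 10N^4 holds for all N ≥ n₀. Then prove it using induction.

n₀ = 21

At N = 20: 1048576 < 1600000, so the inequality fails and n₀ ≥ 21. We prove 2^N ≥ 10N^4 for all N ≥ 21.
When N = 21: 2^N = 2097152 and 10N^4 = 1944810, so 2097152 ≥ 1944810.
For the inductive step, assume it holds for an arbitrary p ≥ 21, so 2^p ≥ 10p^4.
Then 2^(p + 1) = 2·(2^p) ≥ 2·(10p^4).
Also, for p ≥ 21 we have 2·(10p^4) ≥ 10(p+1)^4, since 2 ≥ (1 + 1/p)^4 for all p ≥ 21.
Combining, 2^(p + 1) ≥ 10(p+1)^4.
By the principle of mathematical induction, the result holds for all N ≥ 21.
Hence the smallest such n₀ is 21.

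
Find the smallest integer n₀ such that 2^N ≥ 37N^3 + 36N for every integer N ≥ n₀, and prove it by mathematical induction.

At N = 17: 131072 < 182393, so the inequality fails and n₀ ≥ 18. We prove 2^N ≥ 37N^3 + 36N for all N ≥ 18.
When N = 18: 2^N = 262144 and 37N^3 + 36N = 216432, so 262144 ≥ 216432.
For the inductive step, assume it holds for an arbitrary i ≥ 18, so 2^i ≥ 37i^3 + 36i.
Then 2^(i + 1) = 2·(2^i) ≥ 2·(37i^3 + 36i).
Also, for i ≥ 18 we have 2·(37i^3 + 36i) ≥ 37(i+1)^3 + 36(i+1), since 2·(37i^3 + 36i) − (37(i+1)^3 + 36(i+1)) = 37i^3 - 111i^2 - 75i - 73, which is nonnegative for all i ≥ 18.
Combining, 2^(i + 1) ≥ 37(i+1)^3 + 36(i+1).
By the principle of mathematical induction, the result holds for all N ≥ 18.
Hence the smallest such n₀ is 18.

n₀ = 18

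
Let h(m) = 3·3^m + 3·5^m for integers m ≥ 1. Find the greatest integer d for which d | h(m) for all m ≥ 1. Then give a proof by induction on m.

Computing the first values: h(1) = 24 and h(2) = 102; gcd(24, 102) = 6, so d ≤ 6.
We prove 6 | 3·3^m + 3·5^m for all m ≥ 1 by induction on m.
Base case (m = 1): h(1) = 24 = 6·(4), so 6 | h(1).
Suppose the result is true for m = r, i.e. 6 | h(r). Then
h(r+1) − 5·h(r) = (3·3^(r+1) + 3·5^(r+1)) − 5·(3·3^r + 3·5^r) = (3)·3^r·(3 − 5) = (-6)·3^r. Since 6 | h(r) by the inductive hypothesis, 6 | 5·h(r); and 6 | -6 since -6 = 6·-1. Therefore 6 | h(r+1).
By the principle of mathematical induction, the result holds for all m ≥ 1.
Therefore the largest such d is 6.

d = 6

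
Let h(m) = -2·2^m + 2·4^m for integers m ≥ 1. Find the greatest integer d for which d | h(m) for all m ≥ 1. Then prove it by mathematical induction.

Computing the first values: h(1) = 4 and h(2) = 24; gcd(4, 24) = 4, so d ≤ 4.
We prove 4 | -2·2^m + 2·4^m for all m ≥ 1 by induction on m.
Base case (m = 1): h(1) = 4 = 4·(1), so 4 | h(1).
Suppose the result is true for m = k, i.e. 4 | h(k). Then
h(k+1) − 4·h(k) = (-2·2^(k+1) + 2·4^(k+1)) − 4·(-2·2^k + 2·4^k) = (-2)·2^k·(2 − 4) = (4)·2^k. Since 4 | h(k) by the inductive hypothesis, 4 | 4·h(k); and 4 | 4 since 4 = 4·1. Therefore 4 | h(k+1).
By the principle of mathematical induction, the result holds for all m ≥ 1.
Therefore the largest such d is 4.

d = 4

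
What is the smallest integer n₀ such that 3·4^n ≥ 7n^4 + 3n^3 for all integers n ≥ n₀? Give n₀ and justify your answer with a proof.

n₀ = 6

At n = 5: 3072 < 4750, so the inequality fails and n₀ ≥ 6. We prove 3·4^n ≥ 7n^4 + 3n^3 for all n ≥ 6.
Base step (n = 6): 3·4^n = 12288 and 7n^4 + 3n^3 = 9720, so 12288 ≥ 9720.
Suppose the result is true for n = r, so 3·4^r ≥ 7r^4 + 3r^3.
Then 3·4^(r + 1) = 4·(3·4^r) ≥ 4·(7r^4 + 3r^3).
Also, for r ≥ 6 we have 4·(7r^4 + 3r^3) ≥ 7(r+1)^4 + 3(r+1)^3, since 4·(7r^4 + 3r^3) − (7(r+1)^4 + 3(r+1)^3) = 21r^4 - 19r^3 - 51r^2 - 37r - 10, which is nonnegative for all r ≥ 6.
Combining, 3·4^(r + 1) ≥ 7(r+1)^4 + 3(r+1)^3.
This completes the induction.
Hence the smallest such n₀ is 6.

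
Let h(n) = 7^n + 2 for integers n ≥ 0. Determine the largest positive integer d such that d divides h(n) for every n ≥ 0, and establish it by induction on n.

d = 3

Computing the first values: h(0) = 3 and h(1) = 9; gcd(3, 9) = 3, so d ≤ 3.
We prove 3 | 7^n + 2 for all n ≥ 0 by induction on n.
When n = 0: h(0) = 3 = 3·(1), so 3 | h(0).
For the inductive step, assume it holds for an arbitrary j ≥ 0, i.e. 3 | h(j). Then
h(j+1) = 7^(j+1) + 2 = 7·(7^j + 2) - 12 = 7·h(j) - 12. The first term is divisible by 3 by the inductive hypothesis, and -12 is divisible by 3. Hence 3 | h(j+1).
By induction, the statement is established for all n ≥ 0.
Therefore the largest such d is 3.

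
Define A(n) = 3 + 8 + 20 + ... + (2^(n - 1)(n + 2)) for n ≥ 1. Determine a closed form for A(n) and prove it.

A(n) = 2^n(n + 1) - 1

We claim A(n) = 2^n(n + 1) - 1 for all n ≥ 1.
When n = 1: A(1) = 3, and the closed form gives 3. They agree.
Inductive step: assume the claim holds for n = k, so A(k) = 2^k(k + 1) - 1.
Then A(k+1) = A(k) + (2^k(k + 3)) = (2^k(k + 1) - 1) + (2^k(k + 3)).
Simplifying, A(k+1) = 2^(k + 1)k + 2^(k + 2) - 1 = 2^(k+1)((k+1) + 1) - 1,
which is the closed form with n = k+1.
Hence, by induction on n, the claim holds for every n ≥ 1.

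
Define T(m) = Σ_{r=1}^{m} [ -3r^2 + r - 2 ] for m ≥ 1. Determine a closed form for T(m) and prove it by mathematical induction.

We claim T(m) = -m(m^2 + m + 2) for all m ≥ 1.
When m = 1: T(1) = -4, and the closed form gives -4. They agree.
Suppose the result is true for m = r, so T(r) = r(-r^2 - r - 2).
Then T(r+1) = T(r) + (r - 3(r + 1)^2 - 1) = (r(-r^2 - r - 2)) + (r - 3(r + 1)^2 - 1).
Simplifying, T(r+1) = -(r + 1)(r^2 + 3r + 4) = -(r+1)((r+1)^2 + (r+1) + 2),
which is the closed form with m = r+1.
Hence, by induction on m, the claim holds for every m ≥ 1.

T(m) = -m(m^2 + m + 2)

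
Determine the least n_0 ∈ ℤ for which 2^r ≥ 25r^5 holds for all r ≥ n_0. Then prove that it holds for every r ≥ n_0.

n_0 = 29

At r = 28: 268435456 < 430259200, so the inequality fails and n_0 ≥ 29. We prove 2^r ≥ 25r^5 for all r ≥ 29.
Base case (r = 29): 2^r = 536870912 and 25r^5 = 512778725, so 536870912 ≥ 512778725.
Inductive step: suppose the statement holds for some m ≥ 29, so 2^m ≥ 25m^5.
Then 2^(m + 1) = 2·(2^m) ≥ 2·(25m^5).
Also, for m ≥ 29 we have 2·(25m^5) ≥ 25(m+1)^5, since 2 ≥ (1 + 1/m)^5 for all m ≥ 29.
Combining, 2^(m + 1) ≥ 25(m+1)^5.
This completes the induction.
Hence the smallest such n_0 is 29.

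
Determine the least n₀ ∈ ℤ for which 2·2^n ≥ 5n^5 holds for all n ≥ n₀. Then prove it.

n₀ = 25

At n = 24: 33554432 < 39813120, so the inequality fails and n₀ ≥ 25. We prove 2·2^n ≥ 5n^5 for all n ≥ 25.
Base case (n = 25): 2·2^n = 67108864 and 5n^5 = 48828125, so 67108864 ≥ 48828125.
Suppose the result is true for n = k, so 2·2^k ≥ 5k^5.
Then 2·2^(k + 1) = 2·(2·2^k) ≥ 2·(5k^5).
Also, for k ≥ 25 we have 2·(5k^5) ≥ 5(k+1)^5, since 2 ≥ (1 + 1/k)^5 for all k ≥ 25.
Combining, 2·2^(k + 1) ≥ 5(k+1)^5.
Hence, by induction on n, the claim holds for every n ≥ 25.
Hence the smallest such n₀ is 25.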